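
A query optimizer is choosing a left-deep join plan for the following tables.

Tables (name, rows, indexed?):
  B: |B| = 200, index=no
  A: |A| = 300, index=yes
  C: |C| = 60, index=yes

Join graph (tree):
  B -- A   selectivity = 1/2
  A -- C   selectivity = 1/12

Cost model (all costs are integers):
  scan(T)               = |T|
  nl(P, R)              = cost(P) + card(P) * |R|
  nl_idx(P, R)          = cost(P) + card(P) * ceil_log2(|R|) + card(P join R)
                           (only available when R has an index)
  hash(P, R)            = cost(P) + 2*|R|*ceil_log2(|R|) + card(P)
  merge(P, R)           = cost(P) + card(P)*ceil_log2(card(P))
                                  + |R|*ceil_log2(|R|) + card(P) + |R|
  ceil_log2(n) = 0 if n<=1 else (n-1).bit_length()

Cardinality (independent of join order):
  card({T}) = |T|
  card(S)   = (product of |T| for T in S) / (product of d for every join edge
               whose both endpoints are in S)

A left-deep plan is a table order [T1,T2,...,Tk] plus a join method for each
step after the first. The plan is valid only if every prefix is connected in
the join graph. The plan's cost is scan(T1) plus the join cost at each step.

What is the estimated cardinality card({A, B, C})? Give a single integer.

Tables in S: A(300), B(200), C(60)
Edges inside S: B-A(d=2), A-C(d=12)
numerator = 300 * 200 * 60 = 3600000
denominator = 2 * 12 = 24
card(S) = 3600000 / 24 = 150000

150000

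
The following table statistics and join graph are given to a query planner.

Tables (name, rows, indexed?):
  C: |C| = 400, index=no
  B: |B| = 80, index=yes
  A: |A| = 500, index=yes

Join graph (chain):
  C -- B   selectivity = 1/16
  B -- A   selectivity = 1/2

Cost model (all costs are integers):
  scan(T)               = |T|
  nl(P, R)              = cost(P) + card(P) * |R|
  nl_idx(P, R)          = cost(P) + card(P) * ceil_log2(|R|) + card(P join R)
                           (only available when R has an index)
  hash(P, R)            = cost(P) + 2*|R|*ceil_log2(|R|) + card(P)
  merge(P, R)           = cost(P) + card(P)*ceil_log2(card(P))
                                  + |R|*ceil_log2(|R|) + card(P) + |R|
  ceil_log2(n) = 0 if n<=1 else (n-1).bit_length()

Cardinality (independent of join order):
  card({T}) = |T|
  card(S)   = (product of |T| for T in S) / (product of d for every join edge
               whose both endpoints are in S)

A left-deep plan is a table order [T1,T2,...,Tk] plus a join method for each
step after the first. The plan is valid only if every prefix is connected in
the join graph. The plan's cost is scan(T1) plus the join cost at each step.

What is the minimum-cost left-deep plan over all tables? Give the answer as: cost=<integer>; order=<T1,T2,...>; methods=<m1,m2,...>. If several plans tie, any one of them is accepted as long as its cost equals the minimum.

cost=12920; order=C,B,A; methods=hash,hash

Selinger DP (subsets sized 1..n):
  {C}: scan cost=400, card=400
  {B}: scan cost=80, card=80
  {A}: scan cost=500, card=500
  {BC}: card=2000; try (B,hash)→1920, (C,merge)→4720, (B,merge)→5040, (B,nl_idx)→5200, (C,hash)→7360, (C,nl)→32080 …(+1); best=1920 via (B,hash)
  {AB}: card=20000; try (B,hash)→2120, (A,merge)→5720, (B,merge)→6140, (A,hash)→9160, (A,nl_idx)→20800, (B,nl_idx)→24000 …(+2); best=2120 via (B,hash)
  {ABC}: card=500000; try (A,hash)→12920, (C,hash)→29320, (A,merge)→30920, (C,merge)→326120, (A,nl_idx)→519920, (A,nl)→1001920 …(+1); best=12920 via (A,hash)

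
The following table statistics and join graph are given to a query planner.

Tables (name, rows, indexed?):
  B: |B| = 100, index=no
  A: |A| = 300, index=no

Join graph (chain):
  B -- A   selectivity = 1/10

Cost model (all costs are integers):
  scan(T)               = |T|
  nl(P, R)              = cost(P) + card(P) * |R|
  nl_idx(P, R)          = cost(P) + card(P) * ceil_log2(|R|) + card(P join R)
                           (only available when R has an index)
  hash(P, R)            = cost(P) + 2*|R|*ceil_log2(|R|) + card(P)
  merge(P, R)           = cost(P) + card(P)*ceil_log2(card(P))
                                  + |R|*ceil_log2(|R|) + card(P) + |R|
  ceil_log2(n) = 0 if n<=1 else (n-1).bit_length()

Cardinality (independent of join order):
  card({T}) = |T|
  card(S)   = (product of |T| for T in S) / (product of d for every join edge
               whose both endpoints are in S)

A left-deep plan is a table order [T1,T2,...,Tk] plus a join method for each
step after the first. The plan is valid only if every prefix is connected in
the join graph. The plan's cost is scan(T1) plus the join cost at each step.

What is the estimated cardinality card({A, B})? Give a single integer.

3000

Tables in S: A(300), B(100)
Edges inside S: B-A(d=10)
numerator = 300 * 100 = 30000
denominator = 10 = 10
card(S) = 30000 / 10 = 3000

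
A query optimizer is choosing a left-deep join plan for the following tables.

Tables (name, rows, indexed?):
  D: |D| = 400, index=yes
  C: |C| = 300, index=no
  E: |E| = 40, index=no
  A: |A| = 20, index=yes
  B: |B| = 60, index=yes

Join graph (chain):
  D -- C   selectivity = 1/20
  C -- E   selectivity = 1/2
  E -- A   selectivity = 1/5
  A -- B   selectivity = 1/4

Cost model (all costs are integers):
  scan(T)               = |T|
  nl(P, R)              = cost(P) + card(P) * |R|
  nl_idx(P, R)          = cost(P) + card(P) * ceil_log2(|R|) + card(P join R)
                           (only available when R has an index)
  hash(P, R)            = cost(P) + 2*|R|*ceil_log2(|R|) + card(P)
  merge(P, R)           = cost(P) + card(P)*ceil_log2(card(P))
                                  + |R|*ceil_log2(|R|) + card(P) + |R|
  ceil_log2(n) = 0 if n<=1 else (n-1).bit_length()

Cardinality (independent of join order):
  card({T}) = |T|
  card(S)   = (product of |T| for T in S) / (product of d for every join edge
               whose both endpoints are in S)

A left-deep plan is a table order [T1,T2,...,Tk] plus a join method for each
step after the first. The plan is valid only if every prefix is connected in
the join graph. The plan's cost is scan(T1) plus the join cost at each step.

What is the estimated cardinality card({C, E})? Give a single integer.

Tables in S: C(300), E(40)
Edges inside S: C-E(d=2)
numerator = 300 * 40 = 12000
denominator = 2 = 2
card(S) = 12000 / 2 = 6000

6000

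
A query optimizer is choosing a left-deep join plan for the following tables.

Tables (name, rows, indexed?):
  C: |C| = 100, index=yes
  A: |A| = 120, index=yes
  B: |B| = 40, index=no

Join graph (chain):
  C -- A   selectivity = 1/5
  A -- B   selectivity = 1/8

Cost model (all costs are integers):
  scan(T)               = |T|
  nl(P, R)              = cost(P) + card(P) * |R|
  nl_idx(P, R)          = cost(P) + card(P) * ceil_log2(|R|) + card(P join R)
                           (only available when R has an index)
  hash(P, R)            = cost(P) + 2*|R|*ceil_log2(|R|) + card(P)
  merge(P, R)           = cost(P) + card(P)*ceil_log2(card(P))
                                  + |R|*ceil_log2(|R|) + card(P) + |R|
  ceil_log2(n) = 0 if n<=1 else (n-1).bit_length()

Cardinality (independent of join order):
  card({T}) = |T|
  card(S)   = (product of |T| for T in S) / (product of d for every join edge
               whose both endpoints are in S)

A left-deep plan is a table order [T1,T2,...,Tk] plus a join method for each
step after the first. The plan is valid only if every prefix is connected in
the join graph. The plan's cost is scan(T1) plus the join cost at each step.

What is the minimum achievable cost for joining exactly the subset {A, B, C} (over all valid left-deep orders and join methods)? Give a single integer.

2720

Selinger DP over subsets of {A,B,C}:
  {C}: scan cost=100, card=100
  {A}: scan cost=120, card=120
  {B}: scan cost=40, card=40
  {AC}: card=2400; try (C,hash)→1640, (A,merge)→1860, (C,merge)→1880, (A,hash)→1880, (A,nl_idx)→3200, (C,nl_idx)→3360 …(+2); best=1640 via (C,hash)
  {AB}: card=600; try (B,hash)→720, (A,nl_idx)→920, (A,merge)→1280, (B,merge)→1360, (A,hash)→1760, (A,nl)→4840 …(+1); best=720 via (B,hash)
  {ABC}: card=12000; try (C,hash)→2720, (B,hash)→4520, (C,merge)→8120, (C,nl_idx)→16920, (B,merge)→33120, (C,nl)→60720 …(+1); best=2720 via (C,hash)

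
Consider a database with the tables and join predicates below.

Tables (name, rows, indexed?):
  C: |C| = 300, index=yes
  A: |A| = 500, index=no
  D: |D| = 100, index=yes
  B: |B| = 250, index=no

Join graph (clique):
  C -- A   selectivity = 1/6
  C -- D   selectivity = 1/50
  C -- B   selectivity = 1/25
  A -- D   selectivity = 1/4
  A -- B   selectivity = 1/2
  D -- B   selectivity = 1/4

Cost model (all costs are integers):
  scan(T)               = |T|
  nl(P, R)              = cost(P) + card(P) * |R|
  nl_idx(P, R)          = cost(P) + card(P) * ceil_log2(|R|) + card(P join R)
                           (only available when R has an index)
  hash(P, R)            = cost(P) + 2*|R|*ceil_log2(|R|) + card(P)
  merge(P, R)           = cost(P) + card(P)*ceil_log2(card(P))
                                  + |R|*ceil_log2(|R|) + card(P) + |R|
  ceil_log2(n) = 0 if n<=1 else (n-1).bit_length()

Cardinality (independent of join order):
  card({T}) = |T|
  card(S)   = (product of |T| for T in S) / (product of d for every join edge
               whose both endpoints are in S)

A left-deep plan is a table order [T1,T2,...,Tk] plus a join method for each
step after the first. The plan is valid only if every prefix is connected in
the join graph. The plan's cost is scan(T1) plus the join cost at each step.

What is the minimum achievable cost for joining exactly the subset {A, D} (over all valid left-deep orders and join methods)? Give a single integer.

Selinger DP over subsets of {A,D}:
  {A}: scan cost=500, card=500
  {D}: scan cost=100, card=100
  {AD}: card=12500; try (D,hash)→2400, (A,merge)→5900, (D,merge)→6300, (A,hash)→9200, (D,nl_idx)→16500, (A,nl)→50100 …(+1); best=2400 via (D,hash)

2400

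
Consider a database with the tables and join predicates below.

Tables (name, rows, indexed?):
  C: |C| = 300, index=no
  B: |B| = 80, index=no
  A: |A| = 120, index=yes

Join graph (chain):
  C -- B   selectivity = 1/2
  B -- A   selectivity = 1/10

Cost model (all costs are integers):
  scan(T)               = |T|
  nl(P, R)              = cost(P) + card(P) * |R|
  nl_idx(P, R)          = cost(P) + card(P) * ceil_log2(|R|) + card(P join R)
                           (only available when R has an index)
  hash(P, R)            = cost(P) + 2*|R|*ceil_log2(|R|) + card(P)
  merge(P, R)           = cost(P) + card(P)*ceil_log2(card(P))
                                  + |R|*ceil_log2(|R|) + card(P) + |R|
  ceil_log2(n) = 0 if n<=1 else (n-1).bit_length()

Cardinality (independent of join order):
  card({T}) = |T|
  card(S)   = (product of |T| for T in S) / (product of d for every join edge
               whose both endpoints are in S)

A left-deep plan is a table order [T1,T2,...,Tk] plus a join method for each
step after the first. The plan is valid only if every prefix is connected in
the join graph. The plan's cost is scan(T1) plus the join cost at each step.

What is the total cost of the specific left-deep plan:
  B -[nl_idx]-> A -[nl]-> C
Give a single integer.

step 1: scan B: cost=80, card=80
step 2: join A via nl_idx
    card(P join A) = 80*120/(10) = 960
    cost = 80 + 80*7 + 960 = 1600
step 3: join C via nl
    card(P join C) = 960*300/(2) = 144000
    cost = 1600 + 960*300 = 289600

289600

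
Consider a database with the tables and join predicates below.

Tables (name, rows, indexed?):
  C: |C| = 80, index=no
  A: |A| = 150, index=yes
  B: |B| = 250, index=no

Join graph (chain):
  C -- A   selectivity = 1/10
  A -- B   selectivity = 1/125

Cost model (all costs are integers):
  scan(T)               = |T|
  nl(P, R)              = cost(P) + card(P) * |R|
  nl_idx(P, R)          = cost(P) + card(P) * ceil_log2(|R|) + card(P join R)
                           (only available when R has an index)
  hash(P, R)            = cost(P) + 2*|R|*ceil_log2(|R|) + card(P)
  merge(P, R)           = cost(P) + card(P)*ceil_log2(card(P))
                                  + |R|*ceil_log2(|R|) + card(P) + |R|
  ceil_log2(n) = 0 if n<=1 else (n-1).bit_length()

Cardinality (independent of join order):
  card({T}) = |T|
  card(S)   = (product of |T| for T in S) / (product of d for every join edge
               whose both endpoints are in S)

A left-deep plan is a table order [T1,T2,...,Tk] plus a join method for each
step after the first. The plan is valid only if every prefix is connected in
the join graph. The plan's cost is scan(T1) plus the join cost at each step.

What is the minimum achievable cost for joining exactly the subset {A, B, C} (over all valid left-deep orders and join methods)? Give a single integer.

Selinger DP over subsets of {A,B,C}:
  {C}: scan cost=80, card=80
  {A}: scan cost=150, card=150
  {B}: scan cost=250, card=250
  {AC}: card=1200; try (C,hash)→1420, (A,nl_idx)→1920, (A,merge)→2070, (C,merge)→2140, (A,hash)→2560, (A,nl)→12080 …(+1); best=1420 via (C,hash)
  {AB}: card=300; try (A,nl_idx)→2550, (A,hash)→2900, (B,merge)→3750, (A,merge)→3850, (B,hash)→4300, (B,nl)→37650 …(+1); best=2550 via (A,nl_idx)
  {ABC}: card=2400; try (C,hash)→3970, (C,merge)→6190, (B,hash)→6620, (B,merge)→18070, (C,nl)→26550, (B,nl)→301420; best=3970 via (C,hash)

3970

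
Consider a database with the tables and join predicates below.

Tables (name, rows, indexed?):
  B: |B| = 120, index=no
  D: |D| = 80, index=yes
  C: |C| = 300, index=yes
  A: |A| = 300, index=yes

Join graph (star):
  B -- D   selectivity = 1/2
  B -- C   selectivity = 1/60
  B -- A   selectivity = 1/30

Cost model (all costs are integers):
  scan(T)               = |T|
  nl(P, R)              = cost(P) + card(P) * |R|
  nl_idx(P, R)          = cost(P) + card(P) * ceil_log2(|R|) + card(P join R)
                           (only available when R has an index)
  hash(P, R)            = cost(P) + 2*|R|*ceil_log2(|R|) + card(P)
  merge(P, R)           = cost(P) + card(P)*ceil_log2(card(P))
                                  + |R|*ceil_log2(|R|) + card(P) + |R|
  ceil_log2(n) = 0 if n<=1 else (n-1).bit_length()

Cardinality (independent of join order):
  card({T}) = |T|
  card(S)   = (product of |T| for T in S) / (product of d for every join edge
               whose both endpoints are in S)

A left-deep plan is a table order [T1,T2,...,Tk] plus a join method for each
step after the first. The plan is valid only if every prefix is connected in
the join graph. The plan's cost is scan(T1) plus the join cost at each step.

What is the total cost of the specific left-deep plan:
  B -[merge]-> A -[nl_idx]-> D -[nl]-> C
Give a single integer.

14460480

step 1: scan B: cost=120, card=120
step 2: join A via merge
    card(P join A) = 120*300/(30) = 1200
    cost = 120 + 120*7 + 300*9 + 120 + 300 = 4080
step 3: join D via nl_idx
    card(P join D) = 1200*80/(2) = 48000
    cost = 4080 + 1200*7 + 48000 = 60480
step 4: join C via nl
    card(P join C) = 48000*300/(60) = 240000
    cost = 60480 + 48000*300 = 14460480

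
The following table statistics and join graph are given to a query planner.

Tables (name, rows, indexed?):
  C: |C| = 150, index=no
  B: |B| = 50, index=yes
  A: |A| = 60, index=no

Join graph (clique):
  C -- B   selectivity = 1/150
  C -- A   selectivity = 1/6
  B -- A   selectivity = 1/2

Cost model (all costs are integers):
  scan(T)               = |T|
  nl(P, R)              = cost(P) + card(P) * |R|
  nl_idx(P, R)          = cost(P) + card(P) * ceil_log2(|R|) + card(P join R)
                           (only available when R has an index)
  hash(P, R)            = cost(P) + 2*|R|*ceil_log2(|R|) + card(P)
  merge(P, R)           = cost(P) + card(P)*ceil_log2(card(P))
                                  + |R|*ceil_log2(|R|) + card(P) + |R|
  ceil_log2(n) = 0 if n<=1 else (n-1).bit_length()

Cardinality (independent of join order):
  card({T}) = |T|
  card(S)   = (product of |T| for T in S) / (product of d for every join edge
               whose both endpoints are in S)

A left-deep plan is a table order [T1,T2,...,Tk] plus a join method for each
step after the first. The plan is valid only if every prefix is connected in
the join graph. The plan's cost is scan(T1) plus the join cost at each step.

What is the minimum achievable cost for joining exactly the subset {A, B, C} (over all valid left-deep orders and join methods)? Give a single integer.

1670

Selinger DP over subsets of {A,B,C}:
  {C}: scan cost=150, card=150
  {B}: scan cost=50, card=50
  {A}: scan cost=60, card=60
  {BC}: card=50; try (B,hash)→900, (B,nl_idx)→1100, (C,merge)→1750, (B,merge)→1850, (C,hash)→2500, (C,nl)→7550 …(+1); best=900 via (B,hash)
  {AC}: card=1500; try (A,hash)→1020, (C,merge)→1830, (A,merge)→1920, (C,hash)→2520, (C,nl)→9060, (A,nl)→9150; best=1020 via (A,hash)
  {AB}: card=1500; try (B,hash)→720, (A,hash)→820, (A,merge)→820, (B,merge)→830, (B,nl_idx)→1920, (A,nl)→3050 …(+1); best=720 via (B,hash)
  {ABC}: card=250; try (A,hash)→1670, (A,merge)→1670, (B,hash)→3120, (A,nl)→3900, (C,hash)→4620, (B,nl_idx)→10270 …(+4); best=1670 via (A,hash)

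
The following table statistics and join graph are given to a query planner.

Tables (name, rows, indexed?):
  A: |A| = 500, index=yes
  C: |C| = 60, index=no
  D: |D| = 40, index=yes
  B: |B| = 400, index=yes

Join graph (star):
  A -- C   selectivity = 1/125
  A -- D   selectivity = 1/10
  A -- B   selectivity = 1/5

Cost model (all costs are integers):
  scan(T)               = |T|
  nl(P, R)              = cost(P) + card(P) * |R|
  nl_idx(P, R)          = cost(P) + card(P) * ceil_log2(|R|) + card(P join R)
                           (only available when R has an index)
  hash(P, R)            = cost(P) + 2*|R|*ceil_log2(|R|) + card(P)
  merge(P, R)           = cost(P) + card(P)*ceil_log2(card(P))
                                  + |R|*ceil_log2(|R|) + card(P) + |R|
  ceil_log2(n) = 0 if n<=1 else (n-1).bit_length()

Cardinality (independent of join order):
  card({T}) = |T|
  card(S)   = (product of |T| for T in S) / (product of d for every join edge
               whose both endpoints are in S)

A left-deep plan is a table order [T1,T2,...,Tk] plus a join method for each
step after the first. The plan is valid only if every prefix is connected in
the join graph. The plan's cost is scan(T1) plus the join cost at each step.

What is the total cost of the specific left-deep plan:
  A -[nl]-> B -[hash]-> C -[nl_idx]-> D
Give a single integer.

433220

step 1: scan A: cost=500, card=500
step 2: join B via nl
    card(P join B) = 500*400/(5) = 40000
    cost = 500 + 500*400 = 200500
step 3: join C via hash
    card(P join C) = 40000*60/(125) = 19200
    cost = 200500 + 2*60*6 + 40000 = 241220
step 4: join D via nl_idx
    card(P join D) = 19200*40/(10) = 76800
    cost = 241220 + 19200*6 + 76800 = 433220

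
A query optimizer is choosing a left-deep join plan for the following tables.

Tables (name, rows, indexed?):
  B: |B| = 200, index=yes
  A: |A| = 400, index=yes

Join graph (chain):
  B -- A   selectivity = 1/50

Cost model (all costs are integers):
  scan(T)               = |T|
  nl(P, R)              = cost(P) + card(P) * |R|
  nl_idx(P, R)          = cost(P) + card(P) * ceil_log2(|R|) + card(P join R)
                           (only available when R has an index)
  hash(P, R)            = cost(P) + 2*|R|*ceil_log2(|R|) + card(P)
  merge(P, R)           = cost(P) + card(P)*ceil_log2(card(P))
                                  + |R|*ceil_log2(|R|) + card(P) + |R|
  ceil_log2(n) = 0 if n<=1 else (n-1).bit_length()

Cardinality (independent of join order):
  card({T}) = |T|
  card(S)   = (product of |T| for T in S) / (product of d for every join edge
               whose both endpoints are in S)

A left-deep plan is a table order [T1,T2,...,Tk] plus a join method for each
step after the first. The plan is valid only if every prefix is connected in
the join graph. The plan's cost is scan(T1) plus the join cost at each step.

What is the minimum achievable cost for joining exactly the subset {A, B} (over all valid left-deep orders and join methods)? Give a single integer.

3600

Selinger DP over subsets of {A,B}:
  {B}: scan cost=200, card=200
  {A}: scan cost=400, card=400
  {AB}: card=1600; try (A,nl_idx)→3600, (B,hash)→4000, (B,nl_idx)→5200, (A,merge)→6000, (B,merge)→6200, (A,hash)→7600 …(+2); best=3600 via (A,nl_idx)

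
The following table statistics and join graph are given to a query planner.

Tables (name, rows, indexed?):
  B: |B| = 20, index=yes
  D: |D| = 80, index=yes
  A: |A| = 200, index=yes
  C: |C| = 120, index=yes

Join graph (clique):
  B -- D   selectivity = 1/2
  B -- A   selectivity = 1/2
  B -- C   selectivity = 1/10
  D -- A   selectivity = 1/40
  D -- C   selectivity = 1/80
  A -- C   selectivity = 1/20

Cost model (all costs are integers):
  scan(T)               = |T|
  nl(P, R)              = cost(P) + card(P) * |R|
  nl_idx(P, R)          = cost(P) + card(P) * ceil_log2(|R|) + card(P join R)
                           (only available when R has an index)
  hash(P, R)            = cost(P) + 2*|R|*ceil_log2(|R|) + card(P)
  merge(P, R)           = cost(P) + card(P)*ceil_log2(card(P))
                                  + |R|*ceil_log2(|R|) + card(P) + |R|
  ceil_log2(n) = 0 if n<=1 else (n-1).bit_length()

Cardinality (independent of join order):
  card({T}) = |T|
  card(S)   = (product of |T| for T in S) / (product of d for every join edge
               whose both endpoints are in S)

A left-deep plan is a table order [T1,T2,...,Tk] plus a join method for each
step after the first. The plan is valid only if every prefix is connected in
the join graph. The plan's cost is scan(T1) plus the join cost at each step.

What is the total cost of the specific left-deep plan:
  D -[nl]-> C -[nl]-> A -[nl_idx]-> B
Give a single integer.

step 1: scan D: cost=80, card=80
step 2: join C via nl
    card(P join C) = 80*120/(80) = 120
    cost = 80 + 80*120 = 9680
step 3: join A via nl
    card(P join A) = 120*200/(40*20) = 30
    cost = 9680 + 120*200 = 33680
step 4: join B via nl_idx
    card(P join B) = 30*20/(2*2*10) = 15
    cost = 33680 + 30*5 + 15 = 33845

33845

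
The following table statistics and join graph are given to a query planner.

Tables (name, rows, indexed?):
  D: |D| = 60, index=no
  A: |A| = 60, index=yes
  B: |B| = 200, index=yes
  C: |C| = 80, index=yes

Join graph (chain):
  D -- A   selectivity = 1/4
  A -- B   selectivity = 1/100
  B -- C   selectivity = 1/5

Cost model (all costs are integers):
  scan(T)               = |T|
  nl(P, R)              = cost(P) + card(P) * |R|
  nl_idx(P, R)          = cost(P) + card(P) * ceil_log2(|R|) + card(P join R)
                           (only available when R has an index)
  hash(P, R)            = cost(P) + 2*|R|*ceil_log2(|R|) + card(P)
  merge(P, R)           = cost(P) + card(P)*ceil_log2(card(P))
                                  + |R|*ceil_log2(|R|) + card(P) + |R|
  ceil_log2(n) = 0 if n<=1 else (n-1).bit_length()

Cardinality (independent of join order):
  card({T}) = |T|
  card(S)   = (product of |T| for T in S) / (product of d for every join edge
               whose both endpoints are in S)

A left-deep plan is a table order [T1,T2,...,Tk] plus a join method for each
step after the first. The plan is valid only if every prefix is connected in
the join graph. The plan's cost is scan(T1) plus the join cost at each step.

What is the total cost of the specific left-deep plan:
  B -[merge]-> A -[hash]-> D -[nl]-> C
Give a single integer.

step 1: scan B: cost=200, card=200
step 2: join A via merge
    card(P join A) = 200*60/(100) = 120
    cost = 200 + 200*8 + 60*6 + 200 + 60 = 2420
step 3: join D via hash
    card(P join D) = 120*60/(4) = 1800
    cost = 2420 + 2*60*6 + 120 = 3260
step 4: join C via nl
    card(P join C) = 1800*80/(5) = 28800
    cost = 3260 + 1800*80 = 147260

147260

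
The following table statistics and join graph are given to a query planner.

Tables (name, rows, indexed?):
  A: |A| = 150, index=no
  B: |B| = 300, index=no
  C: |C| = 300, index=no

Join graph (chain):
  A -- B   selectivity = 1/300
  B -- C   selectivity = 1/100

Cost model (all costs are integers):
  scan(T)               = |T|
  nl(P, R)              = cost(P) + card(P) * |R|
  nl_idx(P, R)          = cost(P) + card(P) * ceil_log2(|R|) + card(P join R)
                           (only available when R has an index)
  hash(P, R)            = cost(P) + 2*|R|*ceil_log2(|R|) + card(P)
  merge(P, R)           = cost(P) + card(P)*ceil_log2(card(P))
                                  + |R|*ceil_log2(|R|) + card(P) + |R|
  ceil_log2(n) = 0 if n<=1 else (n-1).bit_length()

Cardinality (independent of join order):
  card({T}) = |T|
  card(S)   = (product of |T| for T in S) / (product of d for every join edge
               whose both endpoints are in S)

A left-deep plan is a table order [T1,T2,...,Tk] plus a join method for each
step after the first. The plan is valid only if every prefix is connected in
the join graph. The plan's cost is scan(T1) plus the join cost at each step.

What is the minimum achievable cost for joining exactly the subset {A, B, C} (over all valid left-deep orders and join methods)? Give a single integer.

7350

Selinger DP over subsets of {A,B,C}:
  {A}: scan cost=150, card=150
  {B}: scan cost=300, card=300
  {C}: scan cost=300, card=300
  {AB}: card=150; try (A,hash)→3000, (B,merge)→4500, (A,merge)→4650, (B,hash)→5700, (B,nl)→45150, (A,nl)→45300; best=3000 via (A,hash)
  {BC}: card=900; try (C,hash)→6000, (B,hash)→6000, (C,merge)→6300, (B,merge)→6300, (C,nl)→90300, (B,nl)→90300; best=6000 via (C,hash)
  {ABC}: card=450; try (C,merge)→7350, (C,hash)→8550, (A,hash)→9300, (A,merge)→17250, (C,nl)→48000, (A,nl)→141000; best=7350 via (C,merge)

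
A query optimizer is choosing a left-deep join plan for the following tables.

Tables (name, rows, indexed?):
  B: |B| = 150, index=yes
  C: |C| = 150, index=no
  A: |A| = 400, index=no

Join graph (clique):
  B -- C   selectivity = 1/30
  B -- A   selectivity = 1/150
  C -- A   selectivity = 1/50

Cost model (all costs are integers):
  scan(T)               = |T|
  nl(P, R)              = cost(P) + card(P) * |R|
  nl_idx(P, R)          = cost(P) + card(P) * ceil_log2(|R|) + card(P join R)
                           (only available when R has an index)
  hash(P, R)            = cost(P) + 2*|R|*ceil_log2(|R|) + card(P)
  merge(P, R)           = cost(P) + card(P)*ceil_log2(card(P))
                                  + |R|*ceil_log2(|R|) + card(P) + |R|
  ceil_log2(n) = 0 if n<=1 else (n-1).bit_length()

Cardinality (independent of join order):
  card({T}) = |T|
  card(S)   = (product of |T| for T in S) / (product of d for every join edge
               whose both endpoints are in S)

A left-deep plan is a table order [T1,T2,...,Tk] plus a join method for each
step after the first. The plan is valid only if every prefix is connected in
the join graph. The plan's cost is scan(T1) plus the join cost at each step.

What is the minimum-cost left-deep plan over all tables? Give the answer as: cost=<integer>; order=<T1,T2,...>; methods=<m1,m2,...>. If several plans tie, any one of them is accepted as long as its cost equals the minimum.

cost=6000; order=A,B,C; methods=hash,hash

Selinger DP (subsets sized 1..n):
  {B}: scan cost=150, card=150
  {C}: scan cost=150, card=150
  {A}: scan cost=400, card=400
  {BC}: card=750; try (B,nl_idx)→2100, (C,hash)→2700, (B,hash)→2700, (C,merge)→2850, (B,merge)→2850, (C,nl)→22650 …(+1); best=2100 via (B,nl_idx)
  {AB}: card=400; try (B,hash)→3200, (B,nl_idx)→4000, (A,merge)→5500, (B,merge)→5750, (A,hash)→7500, (A,nl)→60150 …(+1); best=3200 via (B,hash)
  {AC}: card=1200; try (C,hash)→3200, (A,merge)→5500, (C,merge)→5750, (A,hash)→7500, (A,nl)→60150, (C,nl)→60400; best=3200 via (C,hash)
  {ABC}: card=40; try (C,hash)→6000, (B,hash)→6800, (C,merge)→8550, (A,hash)→10050, (B,nl_idx)→12840, (A,merge)→14350 …(+4); best=6000 via (C,hash)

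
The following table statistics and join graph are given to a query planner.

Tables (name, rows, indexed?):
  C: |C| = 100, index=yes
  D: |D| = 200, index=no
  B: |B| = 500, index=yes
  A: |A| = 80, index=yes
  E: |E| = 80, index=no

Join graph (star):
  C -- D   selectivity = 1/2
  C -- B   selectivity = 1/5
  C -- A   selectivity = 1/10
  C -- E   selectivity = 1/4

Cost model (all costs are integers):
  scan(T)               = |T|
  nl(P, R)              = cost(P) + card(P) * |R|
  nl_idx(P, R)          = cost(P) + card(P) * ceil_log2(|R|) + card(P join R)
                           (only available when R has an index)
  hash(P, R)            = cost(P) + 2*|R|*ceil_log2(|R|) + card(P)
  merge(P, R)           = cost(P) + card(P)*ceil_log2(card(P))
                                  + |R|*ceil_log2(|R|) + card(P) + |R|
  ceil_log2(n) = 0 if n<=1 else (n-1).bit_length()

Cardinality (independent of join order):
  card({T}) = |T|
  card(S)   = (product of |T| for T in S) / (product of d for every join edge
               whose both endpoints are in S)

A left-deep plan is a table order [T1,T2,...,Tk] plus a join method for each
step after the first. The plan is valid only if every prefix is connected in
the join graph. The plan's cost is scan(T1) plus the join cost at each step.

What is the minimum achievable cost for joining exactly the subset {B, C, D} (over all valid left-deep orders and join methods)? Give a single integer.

15600

Selinger DP over subsets of {B,C,D}:
  {C}: scan cost=100, card=100
  {D}: scan cost=200, card=200
  {B}: scan cost=500, card=500
  {CD}: card=10000; try (C,hash)→1800, (D,merge)→2700, (C,merge)→2800, (D,hash)→3400, (C,nl_idx)→11600, (D,nl)→20100 …(+1); best=1800 via (C,hash)
  {BC}: card=10000; try (C,hash)→2400, (B,merge)→5900, (C,merge)→6300, (B,hash)→9200, (B,nl_idx)→11000, (C,nl_idx)→14000 …(+2); best=2400 via (C,hash)
  {BCD}: card=1000000; try (D,hash)→15600, (B,hash)→20800, (D,merge)→154200, (B,merge)→156800, (B,nl_idx)→1091800, (D,nl)→2002400 …(+1); best=15600 via (D,hash)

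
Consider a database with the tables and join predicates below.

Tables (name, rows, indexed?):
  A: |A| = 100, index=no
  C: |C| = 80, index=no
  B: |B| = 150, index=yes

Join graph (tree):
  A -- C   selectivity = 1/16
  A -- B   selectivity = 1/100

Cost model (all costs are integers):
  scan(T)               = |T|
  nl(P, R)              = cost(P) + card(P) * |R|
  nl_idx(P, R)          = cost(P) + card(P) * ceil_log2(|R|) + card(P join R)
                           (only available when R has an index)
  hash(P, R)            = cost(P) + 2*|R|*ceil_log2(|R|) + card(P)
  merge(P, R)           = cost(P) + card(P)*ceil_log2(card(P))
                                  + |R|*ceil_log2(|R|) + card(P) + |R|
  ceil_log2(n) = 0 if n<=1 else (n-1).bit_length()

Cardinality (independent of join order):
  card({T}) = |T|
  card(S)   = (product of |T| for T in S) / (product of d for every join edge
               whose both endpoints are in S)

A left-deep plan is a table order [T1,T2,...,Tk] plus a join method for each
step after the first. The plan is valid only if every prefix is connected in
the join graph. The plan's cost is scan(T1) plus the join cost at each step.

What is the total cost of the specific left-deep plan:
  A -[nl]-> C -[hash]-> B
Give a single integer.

11000

step 1: scan A: cost=100, card=100
step 2: join C via nl
    card(P join C) = 100*80/(16) = 500
    cost = 100 + 100*80 = 8100
step 3: join B via hash
    card(P join B) = 500*150/(100) = 750
    cost = 8100 + 2*150*8 + 500 = 11000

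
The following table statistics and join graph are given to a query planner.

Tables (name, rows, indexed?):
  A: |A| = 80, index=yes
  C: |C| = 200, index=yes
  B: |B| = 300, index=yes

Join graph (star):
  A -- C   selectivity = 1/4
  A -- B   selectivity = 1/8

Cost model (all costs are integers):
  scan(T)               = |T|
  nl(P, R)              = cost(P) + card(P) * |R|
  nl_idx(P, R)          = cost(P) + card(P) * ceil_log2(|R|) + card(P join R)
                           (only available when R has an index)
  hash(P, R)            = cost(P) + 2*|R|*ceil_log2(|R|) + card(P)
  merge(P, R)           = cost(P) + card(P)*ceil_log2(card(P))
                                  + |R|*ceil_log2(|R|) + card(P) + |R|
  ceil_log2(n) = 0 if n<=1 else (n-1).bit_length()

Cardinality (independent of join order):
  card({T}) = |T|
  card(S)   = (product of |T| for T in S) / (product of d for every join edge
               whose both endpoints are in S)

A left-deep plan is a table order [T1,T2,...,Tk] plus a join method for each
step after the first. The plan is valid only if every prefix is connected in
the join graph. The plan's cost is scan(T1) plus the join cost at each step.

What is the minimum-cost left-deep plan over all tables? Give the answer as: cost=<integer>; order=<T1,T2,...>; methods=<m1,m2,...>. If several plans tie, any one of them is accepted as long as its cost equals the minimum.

cost=7920; order=B,A,C; methods=hash,hash

Selinger DP (subsets sized 1..n):
  {A}: scan cost=80, card=80
  {C}: scan cost=200, card=200
  {B}: scan cost=300, card=300
  {AC}: card=4000; try (A,hash)→1520, (C,merge)→2520, (A,merge)→2640, (C,hash)→3360, (C,nl_idx)→4720, (A,nl_idx)→5600 …(+2); best=1520 via (A,hash)
  {AB}: card=3000; try (A,hash)→1720, (B,merge)→3720, (B,nl_idx)→3800, (A,merge)→3940, (A,nl_idx)→5400, (B,hash)→5560 …(+2); best=1720 via (A,hash)
  {ABC}: card=150000; try (C,hash)→7920, (B,hash)→10920, (C,merge)→42520, (B,merge)→56520, (C,nl_idx)→175720, (B,nl_idx)→187520 …(+2); best=7920 via (C,hash)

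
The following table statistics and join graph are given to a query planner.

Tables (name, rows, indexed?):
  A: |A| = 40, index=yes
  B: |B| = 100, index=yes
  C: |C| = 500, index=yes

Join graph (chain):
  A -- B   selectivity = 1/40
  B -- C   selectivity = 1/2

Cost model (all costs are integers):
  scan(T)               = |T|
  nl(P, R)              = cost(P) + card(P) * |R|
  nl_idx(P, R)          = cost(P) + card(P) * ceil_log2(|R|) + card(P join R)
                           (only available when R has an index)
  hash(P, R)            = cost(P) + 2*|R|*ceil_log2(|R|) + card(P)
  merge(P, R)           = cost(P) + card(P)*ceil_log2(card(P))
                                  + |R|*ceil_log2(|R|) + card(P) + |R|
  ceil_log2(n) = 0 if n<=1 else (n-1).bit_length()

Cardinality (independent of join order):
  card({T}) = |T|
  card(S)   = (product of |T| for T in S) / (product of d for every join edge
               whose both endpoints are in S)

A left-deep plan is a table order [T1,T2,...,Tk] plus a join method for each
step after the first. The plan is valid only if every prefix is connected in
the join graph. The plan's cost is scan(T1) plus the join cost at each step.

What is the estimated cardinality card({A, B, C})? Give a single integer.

25000

Tables in S: A(40), B(100), C(500)
Edges inside S: A-B(d=40), B-C(d=2)
numerator = 40 * 100 * 500 = 2000000
denominator = 40 * 2 = 80
card(S) = 2000000 / 80 = 25000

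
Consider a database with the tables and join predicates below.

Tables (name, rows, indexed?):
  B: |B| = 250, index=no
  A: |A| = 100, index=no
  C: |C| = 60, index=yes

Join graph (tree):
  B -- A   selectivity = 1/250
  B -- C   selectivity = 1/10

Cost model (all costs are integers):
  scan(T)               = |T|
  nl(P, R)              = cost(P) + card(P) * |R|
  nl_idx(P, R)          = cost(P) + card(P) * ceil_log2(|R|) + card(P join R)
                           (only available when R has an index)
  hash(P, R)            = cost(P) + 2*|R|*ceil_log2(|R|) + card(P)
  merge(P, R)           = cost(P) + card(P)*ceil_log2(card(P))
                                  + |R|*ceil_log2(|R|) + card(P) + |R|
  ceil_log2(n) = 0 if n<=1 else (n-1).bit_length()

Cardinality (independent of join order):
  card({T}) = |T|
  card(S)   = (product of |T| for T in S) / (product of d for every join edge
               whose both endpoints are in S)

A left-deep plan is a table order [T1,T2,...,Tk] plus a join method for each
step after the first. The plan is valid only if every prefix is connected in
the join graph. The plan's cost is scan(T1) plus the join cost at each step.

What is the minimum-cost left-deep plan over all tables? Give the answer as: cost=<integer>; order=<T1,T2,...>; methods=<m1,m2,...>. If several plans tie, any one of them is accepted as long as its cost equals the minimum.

Selinger DP (subsets sized 1..n):
  {B}: scan cost=250, card=250
  {A}: scan cost=100, card=100
  {C}: scan cost=60, card=60
  {AB}: card=100; try (A,hash)→1900, (B,merge)→3150, (A,merge)→3300, (B,hash)→4200, (B,nl)→25100, (A,nl)→25250; best=1900 via (A,hash)
  {BC}: card=1500; try (C,hash)→1220, (B,merge)→2730, (C,merge)→2920, (C,nl_idx)→3250, (B,hash)→4120, (B,nl)→15060 …(+1); best=1220 via (C,hash)
  {ABC}: card=600; try (C,hash)→2720, (C,nl_idx)→3100, (C,merge)→3120, (A,hash)→4120, (C,nl)→7900, (A,merge)→20020 …(+1); best=2720 via (C,hash)

cost=2720; order=B,A,C; methods=hash,hash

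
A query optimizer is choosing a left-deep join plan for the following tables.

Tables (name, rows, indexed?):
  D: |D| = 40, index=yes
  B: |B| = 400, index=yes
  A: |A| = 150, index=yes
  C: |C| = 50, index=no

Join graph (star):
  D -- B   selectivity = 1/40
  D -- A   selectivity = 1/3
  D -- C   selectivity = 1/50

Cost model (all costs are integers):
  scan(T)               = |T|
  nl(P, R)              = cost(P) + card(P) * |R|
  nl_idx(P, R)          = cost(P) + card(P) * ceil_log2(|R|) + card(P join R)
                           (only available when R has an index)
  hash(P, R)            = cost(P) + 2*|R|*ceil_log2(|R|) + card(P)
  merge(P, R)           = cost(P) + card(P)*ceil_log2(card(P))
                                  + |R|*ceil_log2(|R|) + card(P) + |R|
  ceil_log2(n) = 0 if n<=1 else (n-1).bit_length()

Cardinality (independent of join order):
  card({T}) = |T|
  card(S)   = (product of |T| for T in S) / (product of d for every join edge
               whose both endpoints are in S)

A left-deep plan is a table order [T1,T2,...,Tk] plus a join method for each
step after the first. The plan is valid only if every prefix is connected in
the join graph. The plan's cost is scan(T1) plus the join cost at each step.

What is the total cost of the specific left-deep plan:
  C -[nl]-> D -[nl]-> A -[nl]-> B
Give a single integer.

step 1: scan C: cost=50, card=50
step 2: join D via nl
    card(P join D) = 50*40/(50) = 40
    cost = 50 + 50*40 = 2050
step 3: join A via nl
    card(P join A) = 40*150/(3) = 2000
    cost = 2050 + 40*150 = 8050
step 4: join B via nl
    card(P join B) = 2000*400/(40) = 20000
    cost = 8050 + 2000*400 = 808050

808050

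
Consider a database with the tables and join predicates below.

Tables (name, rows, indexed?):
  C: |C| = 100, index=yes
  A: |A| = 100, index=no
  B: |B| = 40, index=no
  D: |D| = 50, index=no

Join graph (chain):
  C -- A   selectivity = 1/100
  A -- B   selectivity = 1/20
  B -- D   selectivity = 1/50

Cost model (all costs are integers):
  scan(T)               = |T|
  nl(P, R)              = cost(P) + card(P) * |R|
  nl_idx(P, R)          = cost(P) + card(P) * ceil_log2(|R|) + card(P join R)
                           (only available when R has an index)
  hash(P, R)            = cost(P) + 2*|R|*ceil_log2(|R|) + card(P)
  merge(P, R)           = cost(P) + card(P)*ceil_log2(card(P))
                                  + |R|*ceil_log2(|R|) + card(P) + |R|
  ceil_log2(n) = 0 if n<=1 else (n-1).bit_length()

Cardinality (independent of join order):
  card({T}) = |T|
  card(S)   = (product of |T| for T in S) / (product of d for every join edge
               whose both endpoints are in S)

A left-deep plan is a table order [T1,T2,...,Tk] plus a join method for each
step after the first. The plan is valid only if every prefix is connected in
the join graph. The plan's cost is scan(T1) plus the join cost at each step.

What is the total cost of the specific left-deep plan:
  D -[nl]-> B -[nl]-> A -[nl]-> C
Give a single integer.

26050

step 1: scan D: cost=50, card=50
step 2: join B via nl
    card(P join B) = 50*40/(50) = 40
    cost = 50 + 50*40 = 2050
step 3: join A via nl
    card(P join A) = 40*100/(20) = 200
    cost = 2050 + 40*100 = 6050
step 4: join C via nl
    card(P join C) = 200*100/(100) = 200
    cost = 6050 + 200*100 = 26050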